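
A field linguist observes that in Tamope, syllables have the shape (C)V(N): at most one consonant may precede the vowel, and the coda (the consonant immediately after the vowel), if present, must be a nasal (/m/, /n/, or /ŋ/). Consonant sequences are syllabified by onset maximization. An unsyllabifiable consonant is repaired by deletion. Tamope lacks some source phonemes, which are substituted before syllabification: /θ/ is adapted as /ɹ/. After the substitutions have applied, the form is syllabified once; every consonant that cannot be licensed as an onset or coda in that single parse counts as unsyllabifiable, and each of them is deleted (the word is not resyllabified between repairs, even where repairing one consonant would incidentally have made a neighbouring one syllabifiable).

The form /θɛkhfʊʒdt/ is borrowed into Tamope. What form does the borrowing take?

ɹɛfʊ

Substitution: /θ/ → /ɹ/, giving /ɹɛkhfʊʒdt/.
The consonants /k/, /h/, /ʒ/, /d/, /t/ cannot be parsed into a legal (C)V(N) syllable (only a nasal (/m/, /n/, or /ŋ/) is licensed in coda position; onsets are limited to one consonant).
Each unlicensed consonant is deleted: /k/, /h/, /ʒ/, /d/, /t/.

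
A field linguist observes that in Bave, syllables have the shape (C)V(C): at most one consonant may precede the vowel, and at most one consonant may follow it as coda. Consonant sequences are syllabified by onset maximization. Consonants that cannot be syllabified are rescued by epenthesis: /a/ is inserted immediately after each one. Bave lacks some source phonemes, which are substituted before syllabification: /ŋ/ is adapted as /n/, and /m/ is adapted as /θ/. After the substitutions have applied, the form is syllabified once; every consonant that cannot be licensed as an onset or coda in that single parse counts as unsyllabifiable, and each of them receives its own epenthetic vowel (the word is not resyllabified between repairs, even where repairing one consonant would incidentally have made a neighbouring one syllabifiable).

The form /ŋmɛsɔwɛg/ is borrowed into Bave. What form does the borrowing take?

naθɛsɔwɛg

Substitution: /ŋ/ → /n/, /m/ → /θ/, giving /nθɛsɔwɛg/.
Under (C)V(C), the unsyllabifiable consonants are /n/ (at most one coda consonant is licensed; onsets are limited to one consonant).
Inserting the epenthetic vowel yields /n/ → /na/.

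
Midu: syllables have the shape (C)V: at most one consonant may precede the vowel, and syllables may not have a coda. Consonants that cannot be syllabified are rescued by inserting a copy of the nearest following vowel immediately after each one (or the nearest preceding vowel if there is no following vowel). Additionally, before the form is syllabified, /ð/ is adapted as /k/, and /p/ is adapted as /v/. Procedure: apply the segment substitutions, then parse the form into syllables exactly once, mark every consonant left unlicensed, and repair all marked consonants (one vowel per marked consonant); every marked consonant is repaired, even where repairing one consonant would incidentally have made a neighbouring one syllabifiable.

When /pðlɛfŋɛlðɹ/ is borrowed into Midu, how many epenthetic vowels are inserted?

6

After substitution the input is /vklɛfŋɛlkɹ/.
The unsyllabifiable consonants are /v/, /k/, /f/, /l/, /k/, /ɹ/; each receives one epenthetic vowel.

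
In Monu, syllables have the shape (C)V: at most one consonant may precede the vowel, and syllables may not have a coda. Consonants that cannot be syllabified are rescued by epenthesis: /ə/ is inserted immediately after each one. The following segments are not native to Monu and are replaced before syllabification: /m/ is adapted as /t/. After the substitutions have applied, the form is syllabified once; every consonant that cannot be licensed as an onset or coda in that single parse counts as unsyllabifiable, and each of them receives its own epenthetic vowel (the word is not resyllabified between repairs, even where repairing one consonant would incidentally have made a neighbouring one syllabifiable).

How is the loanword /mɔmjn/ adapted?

Substitution: /m/ → /t/, giving /tɔtjn/.
The consonants /t/, /j/, /n/ cannot be parsed into a legal (C)V syllable (no codas are permitted; onsets are limited to one consonant).
Inserting the epenthetic vowel yields /t/ → /tə/, /j/ → /jə/, /n/ → /nə/.

tɔtəjənə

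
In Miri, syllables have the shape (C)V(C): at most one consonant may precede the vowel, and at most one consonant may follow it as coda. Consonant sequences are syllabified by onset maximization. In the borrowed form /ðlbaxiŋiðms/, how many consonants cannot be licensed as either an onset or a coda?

4

Under (C)V(C), the unsyllabifiable consonants are /ð/, /l/, /m/, /s/ (at most one coda consonant is licensed; onsets are limited to one consonant).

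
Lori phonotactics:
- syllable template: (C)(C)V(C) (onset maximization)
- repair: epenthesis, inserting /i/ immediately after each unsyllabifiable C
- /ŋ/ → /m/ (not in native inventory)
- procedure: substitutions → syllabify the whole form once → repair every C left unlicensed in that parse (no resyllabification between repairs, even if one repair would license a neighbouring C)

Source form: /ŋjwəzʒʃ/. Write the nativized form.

mijwəzʒiʃi

Substitution: /ŋ/ → /m/, giving /mjwəzʒʃ/.
The consonants /m/, /ʒ/, /ʃ/ cannot be parsed into a legal (C)(C)V(C) syllable (at most one coda consonant is licensed; onsets may contain at most 2 consonants).
Each unlicensed consonant becomes the onset of a new syllable: /m/ → /mi/, /ʒ/ → /ʒi/, /ʃ/ → /ʃi/.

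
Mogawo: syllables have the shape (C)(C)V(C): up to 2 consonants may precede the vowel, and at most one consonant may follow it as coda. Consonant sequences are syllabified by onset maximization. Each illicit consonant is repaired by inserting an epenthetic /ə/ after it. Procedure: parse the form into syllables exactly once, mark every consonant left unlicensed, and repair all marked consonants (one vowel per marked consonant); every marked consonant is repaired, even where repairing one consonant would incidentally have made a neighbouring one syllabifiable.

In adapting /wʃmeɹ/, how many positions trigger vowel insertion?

The unsyllabifiable consonants are /w/; each receives one epenthetic vowel.

1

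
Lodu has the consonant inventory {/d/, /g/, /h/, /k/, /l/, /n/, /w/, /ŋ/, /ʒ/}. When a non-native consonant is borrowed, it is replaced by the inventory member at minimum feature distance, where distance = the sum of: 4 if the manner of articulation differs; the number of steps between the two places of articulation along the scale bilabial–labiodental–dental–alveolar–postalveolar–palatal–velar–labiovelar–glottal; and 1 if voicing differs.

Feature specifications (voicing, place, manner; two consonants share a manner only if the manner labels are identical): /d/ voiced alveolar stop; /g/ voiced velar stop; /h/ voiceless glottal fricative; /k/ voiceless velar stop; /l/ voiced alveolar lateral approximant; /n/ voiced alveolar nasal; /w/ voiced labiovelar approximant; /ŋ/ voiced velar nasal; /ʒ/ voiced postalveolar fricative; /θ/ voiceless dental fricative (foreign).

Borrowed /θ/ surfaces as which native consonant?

/ʒ/ is closest: same manner (fricative), place distance 2 (dental→postalveolar), voicing differs (+1); total 3. Next closest is /d/ at distance 6.

ʒ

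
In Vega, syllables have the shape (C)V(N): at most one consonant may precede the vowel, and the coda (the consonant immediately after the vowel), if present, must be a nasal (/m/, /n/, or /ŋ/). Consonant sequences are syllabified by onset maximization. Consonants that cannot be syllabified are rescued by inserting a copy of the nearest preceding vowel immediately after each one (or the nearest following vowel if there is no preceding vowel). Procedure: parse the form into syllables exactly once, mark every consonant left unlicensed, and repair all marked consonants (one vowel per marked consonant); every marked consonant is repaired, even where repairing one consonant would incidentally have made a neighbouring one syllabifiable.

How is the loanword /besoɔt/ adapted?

besoɔtɔ

Under (C)V(N), the unsyllabifiable consonants are /t/ (only a nasal (/m/, /n/, or /ŋ/) is licensed in coda position; onsets are limited to one consonant).
Each unlicensed consonant becomes the onset of a new syllable: /t/ → /tɔ/.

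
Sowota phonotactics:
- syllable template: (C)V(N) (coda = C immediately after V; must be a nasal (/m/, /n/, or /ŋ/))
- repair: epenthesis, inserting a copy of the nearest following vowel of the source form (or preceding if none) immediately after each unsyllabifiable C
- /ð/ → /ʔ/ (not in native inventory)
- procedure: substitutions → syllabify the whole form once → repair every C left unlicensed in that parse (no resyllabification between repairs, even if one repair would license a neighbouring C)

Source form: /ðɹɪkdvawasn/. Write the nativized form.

Substitution: /ð/ → /ʔ/, giving /ʔɹɪkdvawasn/.
Syllabifying with onset maximization leaves /ʔ/, /k/, /d/, /s/, /n/ stranded (only a nasal (/m/, /n/, or /ŋ/) is licensed in coda position; onsets are limited to one consonant).
Epenthesis after each stranded consonant: /ʔ/ → /ʔɪ/, /k/ → /ka/, /d/ → /da/, /s/ → /sa/, /n/ → /na/.

ʔɪɹɪkadavawasana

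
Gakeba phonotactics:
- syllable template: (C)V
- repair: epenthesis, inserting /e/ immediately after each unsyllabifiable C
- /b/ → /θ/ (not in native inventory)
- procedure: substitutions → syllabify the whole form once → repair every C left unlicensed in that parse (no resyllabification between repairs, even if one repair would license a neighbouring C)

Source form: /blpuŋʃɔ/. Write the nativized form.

θelepuŋeʃɔ

Substitution: /b/ → /θ/, giving /θlpuŋʃɔ/.
Syllabifying with onset maximization leaves /θ/, /l/, /ŋ/ stranded (no codas are permitted; onsets are limited to one consonant).
Epenthesis after each stranded consonant: /θ/ → /θe/, /l/ → /le/, /ŋ/ → /ŋe/.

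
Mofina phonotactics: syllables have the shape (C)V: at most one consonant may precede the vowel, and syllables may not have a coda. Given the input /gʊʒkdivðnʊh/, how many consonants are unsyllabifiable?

5

Syllabifying with onset maximization leaves /ʒ/, /k/, /v/, /ð/, /h/ stranded (no codas are permitted; onsets are limited to one consonant).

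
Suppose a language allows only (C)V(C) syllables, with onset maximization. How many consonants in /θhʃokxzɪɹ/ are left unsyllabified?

Syllabifying with onset maximization leaves /θ/, /h/, /x/ stranded (at most one coda consonant is licensed; onsets are limited to one consonant).

3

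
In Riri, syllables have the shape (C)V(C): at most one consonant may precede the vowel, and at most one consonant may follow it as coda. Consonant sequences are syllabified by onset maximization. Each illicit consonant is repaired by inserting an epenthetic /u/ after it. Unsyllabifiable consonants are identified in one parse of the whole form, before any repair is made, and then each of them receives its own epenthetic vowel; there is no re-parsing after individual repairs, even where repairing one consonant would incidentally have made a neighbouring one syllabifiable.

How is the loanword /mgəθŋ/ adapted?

mugəθŋu

Under (C)V(C), the unsyllabifiable consonants are /m/, /ŋ/ (at most one coda consonant is licensed; onsets are limited to one consonant).
Inserting the epenthetic vowel yields /m/ → /mu/, /ŋ/ → /ŋu/.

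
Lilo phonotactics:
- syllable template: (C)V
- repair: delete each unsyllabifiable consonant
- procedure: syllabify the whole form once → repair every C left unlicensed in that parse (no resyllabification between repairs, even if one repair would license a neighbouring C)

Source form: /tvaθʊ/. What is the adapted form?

vaθʊ

Syllabifying with onset maximization leaves /t/ stranded (no codas are permitted; onsets are limited to one consonant).
Each unlicensed consonant is deleted: /t/.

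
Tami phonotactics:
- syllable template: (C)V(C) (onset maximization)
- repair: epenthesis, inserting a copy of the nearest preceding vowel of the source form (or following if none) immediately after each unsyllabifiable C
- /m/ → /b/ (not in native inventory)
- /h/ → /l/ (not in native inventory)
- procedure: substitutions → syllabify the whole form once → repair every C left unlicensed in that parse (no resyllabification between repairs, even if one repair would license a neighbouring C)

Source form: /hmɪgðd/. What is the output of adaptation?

Substitution: /h/ → /l/, /m/ → /b/, giving /lbɪgðd/.
Under (C)V(C), the unsyllabifiable consonants are /l/, /ð/, /d/ (at most one coda consonant is licensed; onsets are limited to one consonant).
Inserting the epenthetic vowel yields /l/ → /lɪ/, /ð/ → /ðɪ/, /d/ → /dɪ/.

lɪbɪgðɪdɪ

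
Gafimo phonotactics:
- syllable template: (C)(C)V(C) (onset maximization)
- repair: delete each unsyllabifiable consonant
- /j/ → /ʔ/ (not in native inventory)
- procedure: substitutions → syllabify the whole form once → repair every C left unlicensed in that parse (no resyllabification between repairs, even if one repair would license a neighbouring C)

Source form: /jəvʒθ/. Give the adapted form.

Substitution: /j/ → /ʔ/, giving /ʔəvʒθ/.
Syllabifying with onset maximization leaves /ʒ/, /θ/ stranded (at most one coda consonant is licensed; onsets may contain at most 2 consonants).
Deleting the stranded consonants removes /ʒ/, /θ/.

ʔəv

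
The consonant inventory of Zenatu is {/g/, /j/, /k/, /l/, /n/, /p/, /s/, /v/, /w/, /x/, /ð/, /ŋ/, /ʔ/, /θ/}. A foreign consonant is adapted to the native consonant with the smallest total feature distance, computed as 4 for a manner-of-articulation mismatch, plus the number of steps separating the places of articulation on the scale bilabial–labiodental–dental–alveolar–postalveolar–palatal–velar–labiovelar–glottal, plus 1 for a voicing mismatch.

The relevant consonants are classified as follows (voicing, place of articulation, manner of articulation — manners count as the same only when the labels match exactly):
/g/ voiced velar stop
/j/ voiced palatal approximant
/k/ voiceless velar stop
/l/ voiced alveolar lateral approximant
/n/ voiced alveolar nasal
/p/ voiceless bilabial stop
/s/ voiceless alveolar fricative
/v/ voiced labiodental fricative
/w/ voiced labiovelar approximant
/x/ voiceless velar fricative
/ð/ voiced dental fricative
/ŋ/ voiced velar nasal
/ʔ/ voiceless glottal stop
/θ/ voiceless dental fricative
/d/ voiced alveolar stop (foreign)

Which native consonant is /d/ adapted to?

/g/ is closest: same manner (stop), place distance 3 (alveolar→velar), same voicing; total 3. Next closest is /k/ at distance 4.

g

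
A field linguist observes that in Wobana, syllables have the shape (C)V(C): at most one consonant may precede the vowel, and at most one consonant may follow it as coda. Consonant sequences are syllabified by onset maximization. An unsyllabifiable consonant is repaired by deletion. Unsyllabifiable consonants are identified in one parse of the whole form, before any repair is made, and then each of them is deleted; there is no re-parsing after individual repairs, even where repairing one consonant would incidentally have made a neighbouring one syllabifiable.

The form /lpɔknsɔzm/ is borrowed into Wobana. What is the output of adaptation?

pɔksɔz

Syllabifying with onset maximization leaves /l/, /n/, /m/ stranded (at most one coda consonant is licensed; onsets are limited to one consonant).
Each unlicensed consonant is deleted: /l/, /n/, /m/.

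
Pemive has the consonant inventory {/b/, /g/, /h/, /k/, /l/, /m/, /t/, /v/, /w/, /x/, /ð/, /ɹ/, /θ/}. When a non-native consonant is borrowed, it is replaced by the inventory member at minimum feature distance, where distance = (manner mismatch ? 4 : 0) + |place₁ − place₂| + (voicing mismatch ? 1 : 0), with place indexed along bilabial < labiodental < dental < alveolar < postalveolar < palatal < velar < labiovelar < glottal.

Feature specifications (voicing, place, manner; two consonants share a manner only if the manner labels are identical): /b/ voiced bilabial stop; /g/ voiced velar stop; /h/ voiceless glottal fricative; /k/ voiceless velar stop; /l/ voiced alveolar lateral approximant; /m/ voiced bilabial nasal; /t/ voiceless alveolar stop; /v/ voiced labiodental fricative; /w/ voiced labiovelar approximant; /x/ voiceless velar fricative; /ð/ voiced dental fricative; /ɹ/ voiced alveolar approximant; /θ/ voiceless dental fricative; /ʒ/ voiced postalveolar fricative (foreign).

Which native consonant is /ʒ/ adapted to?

ð

/ð/ is closest: same manner (fricative), place distance 2 (postalveolar→dental), same voicing; total 2. Next closest is /v/ at distance 3.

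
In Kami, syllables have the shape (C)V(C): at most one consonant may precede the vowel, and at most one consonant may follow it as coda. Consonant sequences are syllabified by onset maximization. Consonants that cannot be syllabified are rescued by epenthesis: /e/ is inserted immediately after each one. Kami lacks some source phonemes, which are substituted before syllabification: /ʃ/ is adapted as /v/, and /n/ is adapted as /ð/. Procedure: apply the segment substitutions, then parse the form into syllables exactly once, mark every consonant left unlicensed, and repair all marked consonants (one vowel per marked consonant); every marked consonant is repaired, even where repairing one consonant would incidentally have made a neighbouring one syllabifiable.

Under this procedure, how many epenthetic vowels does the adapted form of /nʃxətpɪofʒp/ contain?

After substitution the input is /ðvxətpɪofʒp/.
The unsyllabifiable consonants are /ð/, /v/, /ʒ/, /p/; each receives one epenthetic vowel.

4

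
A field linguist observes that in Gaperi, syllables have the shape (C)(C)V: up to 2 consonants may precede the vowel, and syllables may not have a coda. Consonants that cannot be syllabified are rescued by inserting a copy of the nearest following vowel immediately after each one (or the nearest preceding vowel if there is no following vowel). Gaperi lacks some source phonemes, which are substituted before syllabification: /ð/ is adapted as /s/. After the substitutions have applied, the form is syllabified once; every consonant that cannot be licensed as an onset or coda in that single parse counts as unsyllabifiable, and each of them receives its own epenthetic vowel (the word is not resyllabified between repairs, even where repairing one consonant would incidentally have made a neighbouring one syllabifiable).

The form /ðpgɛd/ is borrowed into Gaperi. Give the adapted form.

Substitution: /ð/ → /s/, giving /spgɛd/.
Syllabifying with onset maximization leaves /s/, /d/ stranded (no codas are permitted; onsets may contain at most 2 consonants).
Epenthesis after each stranded consonant: /s/ → /sɛ/, /d/ → /dɛ/.

sɛpgɛdɛ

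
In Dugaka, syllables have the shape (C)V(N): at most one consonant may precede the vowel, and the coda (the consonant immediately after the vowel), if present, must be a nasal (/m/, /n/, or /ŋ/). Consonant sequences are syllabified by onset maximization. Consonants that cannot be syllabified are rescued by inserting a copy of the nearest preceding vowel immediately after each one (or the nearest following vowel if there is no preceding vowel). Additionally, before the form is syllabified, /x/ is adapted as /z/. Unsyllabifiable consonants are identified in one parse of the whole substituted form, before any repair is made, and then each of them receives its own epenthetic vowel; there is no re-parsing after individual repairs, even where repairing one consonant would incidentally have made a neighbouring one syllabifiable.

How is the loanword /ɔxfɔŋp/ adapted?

ɔzɔfɔŋpɔ

Substitution: /x/ → /z/, giving /ɔzfɔŋp/.
Syllabifying with onset maximization leaves /z/, /p/ stranded (only a nasal (/m/, /n/, or /ŋ/) is licensed in coda position; onsets are limited to one consonant).
Inserting the epenthetic vowel yields /z/ → /zɔ/, /p/ → /pɔ/.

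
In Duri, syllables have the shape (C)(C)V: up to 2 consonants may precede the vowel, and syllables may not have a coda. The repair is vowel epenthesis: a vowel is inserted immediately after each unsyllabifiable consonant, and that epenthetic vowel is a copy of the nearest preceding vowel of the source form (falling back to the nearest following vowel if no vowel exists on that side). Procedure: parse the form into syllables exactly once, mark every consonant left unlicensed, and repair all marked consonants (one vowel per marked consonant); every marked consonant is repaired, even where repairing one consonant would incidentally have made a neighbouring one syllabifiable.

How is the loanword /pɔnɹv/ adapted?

pɔnɔɹɔvɔ

Under (C)(C)V, the unsyllabifiable consonants are /n/, /ɹ/, /v/ (no codas are permitted; onsets may contain at most 2 consonants).
Each unlicensed consonant becomes the onset of a new syllable: /n/ → /nɔ/, /ɹ/ → /ɹɔ/, /v/ → /vɔ/.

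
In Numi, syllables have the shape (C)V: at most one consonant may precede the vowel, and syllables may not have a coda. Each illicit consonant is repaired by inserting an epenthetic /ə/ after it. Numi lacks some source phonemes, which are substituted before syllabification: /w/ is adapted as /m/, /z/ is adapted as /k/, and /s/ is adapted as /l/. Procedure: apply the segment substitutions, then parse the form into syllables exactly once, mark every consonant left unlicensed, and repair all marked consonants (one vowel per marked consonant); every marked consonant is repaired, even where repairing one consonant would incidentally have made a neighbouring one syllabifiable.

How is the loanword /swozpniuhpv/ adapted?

Substitution: /s/ → /l/, /w/ → /m/, /z/ → /k/, giving /lmokpniuhpv/.
Under (C)V, the unsyllabifiable consonants are /l/, /k/, /p/, /h/, /p/, /v/ (no codas are permitted; onsets are limited to one consonant).
Each unlicensed consonant becomes the onset of a new syllable: /l/ → /lə/, /k/ → /kə/, /p/ → /pə/, /h/ → /hə/, /p/ → /pə/, /v/ → /və/.

ləmokəpəniuhəpəvə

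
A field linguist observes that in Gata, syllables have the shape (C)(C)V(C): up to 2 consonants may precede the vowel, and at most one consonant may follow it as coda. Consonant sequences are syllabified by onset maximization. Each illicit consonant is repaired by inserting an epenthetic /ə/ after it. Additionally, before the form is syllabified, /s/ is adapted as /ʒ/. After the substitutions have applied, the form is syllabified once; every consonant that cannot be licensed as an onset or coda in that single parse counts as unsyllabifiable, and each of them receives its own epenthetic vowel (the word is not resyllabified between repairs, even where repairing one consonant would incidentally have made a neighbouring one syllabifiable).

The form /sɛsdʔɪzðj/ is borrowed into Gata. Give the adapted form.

ʒɛʒdʔɪzðəjə

Substitution: /s/ → /ʒ/, giving /ʒɛʒdʔɪzðj/.
Syllabifying with onset maximization leaves /ð/, /j/ stranded (at most one coda consonant is licensed; onsets may contain at most 2 consonants).
Each unlicensed consonant becomes the onset of a new syllable: /ð/ → /ðə/, /j/ → /jə/.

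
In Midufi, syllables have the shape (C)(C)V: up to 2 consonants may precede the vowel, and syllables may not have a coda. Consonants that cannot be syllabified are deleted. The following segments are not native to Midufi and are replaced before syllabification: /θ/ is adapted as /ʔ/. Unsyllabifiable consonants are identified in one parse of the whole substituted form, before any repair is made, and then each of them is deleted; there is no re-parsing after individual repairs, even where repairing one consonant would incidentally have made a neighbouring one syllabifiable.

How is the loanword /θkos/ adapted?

ʔko

Substitution: /θ/ → /ʔ/, giving /ʔkos/.
Syllabifying with onset maximization leaves /s/ stranded (no codas are permitted; onsets may contain at most 2 consonants).
Deletion applies to /s/.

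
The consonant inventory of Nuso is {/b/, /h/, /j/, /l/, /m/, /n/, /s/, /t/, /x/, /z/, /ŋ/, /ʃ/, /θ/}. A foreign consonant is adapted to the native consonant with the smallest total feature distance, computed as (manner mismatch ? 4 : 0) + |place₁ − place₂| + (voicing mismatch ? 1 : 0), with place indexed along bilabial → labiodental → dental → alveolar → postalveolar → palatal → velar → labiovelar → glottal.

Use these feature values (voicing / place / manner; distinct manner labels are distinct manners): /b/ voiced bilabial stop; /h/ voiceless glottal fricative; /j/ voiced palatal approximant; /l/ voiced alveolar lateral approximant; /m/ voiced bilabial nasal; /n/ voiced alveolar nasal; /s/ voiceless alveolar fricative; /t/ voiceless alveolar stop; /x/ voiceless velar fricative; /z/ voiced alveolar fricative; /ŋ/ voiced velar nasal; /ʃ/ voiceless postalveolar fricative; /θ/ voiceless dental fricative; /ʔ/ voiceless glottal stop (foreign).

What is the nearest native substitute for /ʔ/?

/h/ is closest: manner differs (stop→fricative, +4), place distance 0 (glottal→glottal), same voicing; total 4. Next closest is /t/ at distance 5.

h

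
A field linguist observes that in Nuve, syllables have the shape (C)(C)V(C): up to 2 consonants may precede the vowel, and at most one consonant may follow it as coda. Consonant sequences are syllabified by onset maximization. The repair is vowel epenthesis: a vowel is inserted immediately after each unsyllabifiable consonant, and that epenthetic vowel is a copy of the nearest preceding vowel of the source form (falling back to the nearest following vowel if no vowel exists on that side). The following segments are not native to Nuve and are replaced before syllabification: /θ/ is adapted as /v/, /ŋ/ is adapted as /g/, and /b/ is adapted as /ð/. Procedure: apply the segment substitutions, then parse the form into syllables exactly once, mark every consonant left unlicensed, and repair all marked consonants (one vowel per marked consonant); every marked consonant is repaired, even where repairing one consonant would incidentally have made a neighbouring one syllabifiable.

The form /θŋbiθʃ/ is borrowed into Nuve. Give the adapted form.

vigðivʃi

Substitution: /θ/ → /v/, /ŋ/ → /g/, /b/ → /ð/, giving /vgðivʃ/.
Under (C)(C)V(C), the unsyllabifiable consonants are /v/, /ʃ/ (at most one coda consonant is licensed; onsets may contain at most 2 consonants).
Inserting the epenthetic vowel yields /v/ → /vi/, /ʃ/ → /ʃi/.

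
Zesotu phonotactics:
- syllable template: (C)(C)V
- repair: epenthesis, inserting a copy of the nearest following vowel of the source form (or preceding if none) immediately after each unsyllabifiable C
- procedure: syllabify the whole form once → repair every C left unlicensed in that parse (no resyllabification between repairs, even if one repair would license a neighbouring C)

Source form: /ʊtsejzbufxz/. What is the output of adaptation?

Under (C)(C)V, the unsyllabifiable consonants are /j/, /f/, /x/, /z/ (no codas are permitted; onsets may contain at most 2 consonants).
Epenthesis after each stranded consonant: /j/ → /ju/, /f/ → /fu/, /x/ → /xu/, /z/ → /zu/.

ʊtsejuzbufuxuzu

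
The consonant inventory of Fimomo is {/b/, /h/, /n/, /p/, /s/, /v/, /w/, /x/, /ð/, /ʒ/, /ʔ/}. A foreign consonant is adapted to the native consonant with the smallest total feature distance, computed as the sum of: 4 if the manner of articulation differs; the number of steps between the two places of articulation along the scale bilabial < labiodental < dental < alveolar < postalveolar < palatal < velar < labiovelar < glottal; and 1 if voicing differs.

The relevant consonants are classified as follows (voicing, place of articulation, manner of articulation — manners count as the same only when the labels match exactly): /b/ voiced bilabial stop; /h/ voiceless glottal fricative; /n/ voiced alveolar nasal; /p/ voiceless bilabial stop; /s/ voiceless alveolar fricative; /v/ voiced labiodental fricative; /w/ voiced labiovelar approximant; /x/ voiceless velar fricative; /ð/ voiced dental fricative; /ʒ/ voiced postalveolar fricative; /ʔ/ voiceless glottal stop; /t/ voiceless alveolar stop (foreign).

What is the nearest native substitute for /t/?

/p/ is closest: same manner (stop), place distance 3 (alveolar→bilabial), same voicing; total 3. Next closest is /b/ at distance 4.

p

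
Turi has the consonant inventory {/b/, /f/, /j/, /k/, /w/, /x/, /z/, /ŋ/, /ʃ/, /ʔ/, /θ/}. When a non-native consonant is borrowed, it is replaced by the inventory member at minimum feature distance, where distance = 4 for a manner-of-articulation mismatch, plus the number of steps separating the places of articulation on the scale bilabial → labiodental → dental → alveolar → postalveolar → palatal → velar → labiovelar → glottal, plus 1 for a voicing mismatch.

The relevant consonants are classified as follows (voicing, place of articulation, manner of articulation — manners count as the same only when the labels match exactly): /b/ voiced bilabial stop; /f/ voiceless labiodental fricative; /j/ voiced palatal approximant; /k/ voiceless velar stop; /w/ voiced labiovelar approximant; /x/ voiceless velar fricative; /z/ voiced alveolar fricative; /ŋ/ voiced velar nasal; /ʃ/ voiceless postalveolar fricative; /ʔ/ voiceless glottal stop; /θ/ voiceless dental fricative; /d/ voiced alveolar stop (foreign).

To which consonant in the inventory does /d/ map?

/b/ is closest: same manner (stop), place distance 3 (alveolar→bilabial), same voicing; total 3. Next closest is /k/ at distance 4.

b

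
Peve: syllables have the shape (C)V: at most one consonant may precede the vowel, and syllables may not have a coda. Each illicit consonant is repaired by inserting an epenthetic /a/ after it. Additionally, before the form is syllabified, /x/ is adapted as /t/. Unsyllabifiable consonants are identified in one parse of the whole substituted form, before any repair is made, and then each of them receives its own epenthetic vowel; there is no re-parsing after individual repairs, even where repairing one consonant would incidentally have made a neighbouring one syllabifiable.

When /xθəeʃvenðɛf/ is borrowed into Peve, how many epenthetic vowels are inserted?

After substitution the input is /tθəeʃvenðɛf/.
The unsyllabifiable consonants are /t/, /ʃ/, /n/, /f/; each receives one epenthetic vowel.

4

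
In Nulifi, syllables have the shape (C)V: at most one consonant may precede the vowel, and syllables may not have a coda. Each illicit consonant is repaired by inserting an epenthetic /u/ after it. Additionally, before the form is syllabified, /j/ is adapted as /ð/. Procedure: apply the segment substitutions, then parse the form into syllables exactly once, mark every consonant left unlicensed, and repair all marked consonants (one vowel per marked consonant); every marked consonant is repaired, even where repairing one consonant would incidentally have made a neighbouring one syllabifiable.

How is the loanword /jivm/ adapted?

ðivumu

Substitution: /j/ → /ð/, giving /ðivm/.
Syllabifying with onset maximization leaves /v/, /m/ stranded (no codas are permitted; onsets are limited to one consonant).
Each unlicensed consonant becomes the onset of a new syllable: /v/ → /vu/, /m/ → /mu/.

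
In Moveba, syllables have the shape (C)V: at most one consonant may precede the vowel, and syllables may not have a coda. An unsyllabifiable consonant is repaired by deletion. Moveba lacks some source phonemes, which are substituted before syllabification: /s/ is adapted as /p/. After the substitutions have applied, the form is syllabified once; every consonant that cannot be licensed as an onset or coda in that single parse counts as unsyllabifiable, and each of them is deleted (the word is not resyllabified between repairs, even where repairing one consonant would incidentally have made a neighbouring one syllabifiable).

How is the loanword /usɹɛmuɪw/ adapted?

Substitution: /s/ → /p/, giving /upɹɛmuɪw/.
Syllabifying with onset maximization leaves /p/, /w/ stranded (no codas are permitted; onsets are limited to one consonant).
Deletion applies to /p/, /w/.

uɹɛmuɪ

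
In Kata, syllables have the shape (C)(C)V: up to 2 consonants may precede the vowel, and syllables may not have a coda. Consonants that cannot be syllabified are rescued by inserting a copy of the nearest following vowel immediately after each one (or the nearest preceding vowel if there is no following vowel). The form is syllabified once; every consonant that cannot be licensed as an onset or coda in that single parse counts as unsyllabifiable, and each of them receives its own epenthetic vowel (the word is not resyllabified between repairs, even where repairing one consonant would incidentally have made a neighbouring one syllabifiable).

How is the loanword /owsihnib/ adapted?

owsihnibi

Under (C)(C)V, the unsyllabifiable consonants are /b/ (no codas are permitted; onsets may contain at most 2 consonants).
Each unlicensed consonant becomes the onset of a new syllable: /b/ → /bi/.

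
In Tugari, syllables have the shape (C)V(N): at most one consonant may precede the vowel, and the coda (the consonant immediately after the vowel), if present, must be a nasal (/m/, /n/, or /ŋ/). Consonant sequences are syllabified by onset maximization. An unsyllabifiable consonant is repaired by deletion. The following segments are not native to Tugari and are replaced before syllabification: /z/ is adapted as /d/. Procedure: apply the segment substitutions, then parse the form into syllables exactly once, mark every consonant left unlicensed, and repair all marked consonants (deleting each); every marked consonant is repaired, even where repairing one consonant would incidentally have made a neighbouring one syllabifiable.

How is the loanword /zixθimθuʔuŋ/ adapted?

diθimθuʔuŋ

Substitution: /z/ → /d/, giving /dixθimθuʔuŋ/.
The consonants /x/ cannot be parsed into a legal (C)V(N) syllable (only a nasal (/m/, /n/, or /ŋ/) is licensed in coda position; onsets are limited to one consonant).
Each unlicensed consonant is deleted: /x/.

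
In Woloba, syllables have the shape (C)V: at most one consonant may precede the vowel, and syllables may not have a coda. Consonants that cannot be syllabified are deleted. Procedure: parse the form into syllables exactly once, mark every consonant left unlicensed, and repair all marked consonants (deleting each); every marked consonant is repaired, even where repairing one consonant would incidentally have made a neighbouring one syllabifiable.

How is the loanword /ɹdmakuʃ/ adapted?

maku

Syllabifying with onset maximization leaves /ɹ/, /d/, /ʃ/ stranded (no codas are permitted; onsets are limited to one consonant).
Each unlicensed consonant is deleted: /ɹ/, /d/, /ʃ/.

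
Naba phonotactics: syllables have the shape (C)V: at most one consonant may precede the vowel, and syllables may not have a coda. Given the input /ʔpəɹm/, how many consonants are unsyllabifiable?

The consonants /ʔ/, /ɹ/, /m/ cannot be parsed into a legal (C)V syllable (no codas are permitted; onsets are limited to one consonant).

3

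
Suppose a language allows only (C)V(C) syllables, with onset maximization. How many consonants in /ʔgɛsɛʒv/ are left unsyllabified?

2

The consonants /ʔ/, /v/ cannot be parsed into a legal (C)V(C) syllable (at most one coda consonant is licensed; onsets are limited to one consonant).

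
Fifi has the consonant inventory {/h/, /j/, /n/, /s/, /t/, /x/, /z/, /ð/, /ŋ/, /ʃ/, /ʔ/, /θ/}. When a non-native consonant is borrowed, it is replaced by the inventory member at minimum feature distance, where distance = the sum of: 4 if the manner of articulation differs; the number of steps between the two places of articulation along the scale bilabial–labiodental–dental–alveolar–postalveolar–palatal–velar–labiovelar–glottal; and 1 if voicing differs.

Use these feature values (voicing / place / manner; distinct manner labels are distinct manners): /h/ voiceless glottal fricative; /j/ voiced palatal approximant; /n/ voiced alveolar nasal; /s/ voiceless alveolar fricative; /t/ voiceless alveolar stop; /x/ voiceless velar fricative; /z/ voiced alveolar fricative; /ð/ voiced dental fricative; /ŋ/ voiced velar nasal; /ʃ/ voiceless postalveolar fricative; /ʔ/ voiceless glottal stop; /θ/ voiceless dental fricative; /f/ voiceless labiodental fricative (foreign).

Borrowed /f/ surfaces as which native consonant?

/θ/ is closest: same manner (fricative), place distance 1 (labiodental→dental), same voicing; total 1. Next closest is /s/ at distance 2.

θ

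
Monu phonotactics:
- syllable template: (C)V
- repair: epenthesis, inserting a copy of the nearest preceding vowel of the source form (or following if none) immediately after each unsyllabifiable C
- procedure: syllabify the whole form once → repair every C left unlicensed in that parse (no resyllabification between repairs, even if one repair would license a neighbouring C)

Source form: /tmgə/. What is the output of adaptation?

təməgə

The consonants /t/, /m/ cannot be parsed into a legal (C)V syllable (no codas are permitted; onsets are limited to one consonant).
Each unlicensed consonant becomes the onset of a new syllable: /t/ → /tə/, /m/ → /mə/.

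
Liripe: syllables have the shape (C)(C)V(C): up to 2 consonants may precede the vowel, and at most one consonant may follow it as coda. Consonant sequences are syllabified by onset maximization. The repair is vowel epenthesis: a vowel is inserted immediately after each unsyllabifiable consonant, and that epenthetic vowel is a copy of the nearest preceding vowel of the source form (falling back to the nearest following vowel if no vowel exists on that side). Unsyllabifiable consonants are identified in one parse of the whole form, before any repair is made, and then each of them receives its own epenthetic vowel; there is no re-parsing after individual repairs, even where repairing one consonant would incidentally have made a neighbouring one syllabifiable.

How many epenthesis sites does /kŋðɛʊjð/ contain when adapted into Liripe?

2

The unsyllabifiable consonants are /k/, /ð/; each receives one epenthetic vowel.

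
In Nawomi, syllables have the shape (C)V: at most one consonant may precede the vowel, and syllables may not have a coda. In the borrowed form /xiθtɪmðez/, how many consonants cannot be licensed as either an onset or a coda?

The consonants /θ/, /m/, /z/ cannot be parsed into a legal (C)V syllable (no codas are permitted; onsets are limited to one consonant).

3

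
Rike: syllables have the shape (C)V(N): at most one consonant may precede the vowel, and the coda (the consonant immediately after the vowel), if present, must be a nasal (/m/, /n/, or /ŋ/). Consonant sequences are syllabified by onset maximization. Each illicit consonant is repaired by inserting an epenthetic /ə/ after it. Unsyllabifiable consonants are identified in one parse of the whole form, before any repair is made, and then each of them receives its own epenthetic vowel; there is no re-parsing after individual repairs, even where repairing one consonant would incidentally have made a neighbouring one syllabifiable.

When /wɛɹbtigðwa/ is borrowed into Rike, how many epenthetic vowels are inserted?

4

The unsyllabifiable consonants are /ɹ/, /b/, /g/, /ð/; each receives one epenthetic vowel.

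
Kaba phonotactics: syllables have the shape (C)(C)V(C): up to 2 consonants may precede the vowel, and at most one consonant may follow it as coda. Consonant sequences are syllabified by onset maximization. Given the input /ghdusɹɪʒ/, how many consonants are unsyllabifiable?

The consonants /g/ cannot be parsed into a legal (C)(C)V(C) syllable (at most one coda consonant is licensed; onsets may contain at most 2 consonants).

1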